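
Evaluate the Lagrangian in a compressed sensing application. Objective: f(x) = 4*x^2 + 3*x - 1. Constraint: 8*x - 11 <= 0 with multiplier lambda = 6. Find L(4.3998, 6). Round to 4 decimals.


Step 1: Evaluate f(x).
f(4.3998) = 4*4.3998^2 + 3*4.3998 - 1 = 89.6324
Step 2: Evaluate g(x).
g(4.3998) = 8*4.3998 - 11 = 24.1984
Step 3: Compute Lagrangian.
L = 89.6324 + 6*24.1984 = 234.8228


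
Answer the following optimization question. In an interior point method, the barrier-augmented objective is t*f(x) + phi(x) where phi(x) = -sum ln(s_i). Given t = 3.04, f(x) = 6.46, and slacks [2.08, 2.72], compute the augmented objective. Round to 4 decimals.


Step 1: Compute log-barrier.
ln values: [0.7324, 1.0006]
phi = -(0.7324 + 1.0006) = -1.733
Step 2: Compute augmented objective.
t*f(x) = 3.04*6.46 = 19.6384
Total = 19.6384 - 1.733 = 17.9054


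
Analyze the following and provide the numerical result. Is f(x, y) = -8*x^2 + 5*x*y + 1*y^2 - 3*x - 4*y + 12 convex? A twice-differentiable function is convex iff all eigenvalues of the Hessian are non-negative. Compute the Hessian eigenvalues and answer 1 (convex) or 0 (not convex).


The Hessian of f(x,y) = -8*x^2 + 5*x*y + 1*y^2 - 3*x - 4*y + 12 is:
H = [[-16, 5], [5, 2]]
Trace = -16 + 2 = -14
Determinant = -16*2 - (5)^2 = -57
Discriminant = (-14)^2 - 4*-57 = 424.0
Eigenvalues: lambda_1 = -17.2956, lambda_2 = 3.2956
The function is not convex.

0


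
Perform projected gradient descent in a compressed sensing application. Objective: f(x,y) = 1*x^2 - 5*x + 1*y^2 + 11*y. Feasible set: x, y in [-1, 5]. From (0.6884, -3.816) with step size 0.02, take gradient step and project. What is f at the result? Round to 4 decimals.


Step 1: Compute gradient at (0.6884, -3.816).
grad_x = 2*1*0.6884 - 5 = -3.6232
grad_y = 2*1*-3.816 + 11 = 3.368
Step 2: Gradient step.
x_raw = 0.6884 - 0.02*-3.6232 = 0.7609
y_raw = -3.816 - 0.02*3.368 = -3.8834
Step 3: Project onto [-1, 5].
x_proj = clip(0.7609) = 0.7609
y_proj = clip(-3.8834) = -1.0
Step 4: Evaluate f.
f(0.7609, -1.0) = -13.2254


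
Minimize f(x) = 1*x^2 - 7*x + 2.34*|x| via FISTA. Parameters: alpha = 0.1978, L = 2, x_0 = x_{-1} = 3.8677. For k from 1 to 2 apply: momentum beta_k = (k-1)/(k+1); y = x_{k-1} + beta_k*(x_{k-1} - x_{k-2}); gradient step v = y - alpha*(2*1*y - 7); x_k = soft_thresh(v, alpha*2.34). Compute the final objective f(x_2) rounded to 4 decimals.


FISTA on f(x) = 1*x^2 - 7*x + 2.34*|x|
L = 2, alpha = 0.1978
Iteration 1: beta = 0.0, y = 3.8677 + 0.0*(3.8677 - 3.8677) = 3.8677
  grad(y) = 0.7354, v = y - alpha*grad = 3.7222
  prox(v) = soft_thresh(3.7222, 0.4629) = 3.2594
Iteration 2: beta = 0.3333, y = 3.2594 + 0.3333*(3.2594 - 3.8677) = 3.0566
  grad(y) = -0.8868, v = y - alpha*grad = 3.232
  prox(v) = soft_thresh(3.232, 0.4629) = 2.7692
f(x_2) = 1*2.7692^2 - 7*2.7692 + 2.34*|2.7692| = -5.236


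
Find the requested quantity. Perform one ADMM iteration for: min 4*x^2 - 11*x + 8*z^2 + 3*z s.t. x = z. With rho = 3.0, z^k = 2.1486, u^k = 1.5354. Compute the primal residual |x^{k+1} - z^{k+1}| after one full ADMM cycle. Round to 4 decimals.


ADMM iteration with rho = 3.0, z^k = 2.1486, u^k = 1.5354
Step 1: x-update.
Minimize 4*x^2 - 11*x + (3.0/2)*(x - 2.1486 + 1.5354)^2
FOC: (2*4 + 3.0)*x = 11 + 3.0*(2.1486 - 1.5354)
x^{k+1} = 1.1672
Step 2: z-update.
Minimize 8*z^2 + 3*z + (3.0/2)*(1.1672 - z + 1.5354)^2
FOC: (2*8 + 3.0)*z = -3 + 3.0*(1.1672 + 1.5354)
z^{k+1} = 0.2688
Step 3: u-update.
u^{k+1} = 1.5354 + 1.1672 - 0.2688 = 2.4338
Step 4: Primal residual = |1.1672 - 0.2688| = 0.8984


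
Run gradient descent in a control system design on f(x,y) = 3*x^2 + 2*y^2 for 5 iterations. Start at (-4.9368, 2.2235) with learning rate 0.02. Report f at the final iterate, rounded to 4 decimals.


Gradient descent on f(x,y) = 3*x^2 + 2*y^2.
Starting point: (-4.9368, 2.2235), alpha = 0.02
Step 1: grad_x = 2*3*-4.9368 = -29.6208, grad_y = 2*2*2.2235 = 8.894
  x_1 = -4.9368 - 0.02*-29.6208 = -4.3444
  y_1 = 2.2235 - 0.02*8.894 = 2.0456
Step 2: grad_x = 2*3*-4.3444 = -26.0663, grad_y = 2*2*2.0456 = 8.1825
  x_2 = -4.3444 - 0.02*-26.0663 = -3.8231
  y_2 = 2.0456 - 0.02*8.1825 = 1.882
Step 3: grad_x = 2*3*-3.8231 = -22.9383, grad_y = 2*2*1.882 = 7.5279
  x_3 = -3.8231 - 0.02*-22.9383 = -3.3643
  y_3 = 1.882 - 0.02*7.5279 = 1.7314
Step 4: grad_x = 2*3*-3.3643 = -20.1857, grad_y = 2*2*1.7314 = 6.9257
  x_4 = -3.3643 - 0.02*-20.1857 = -2.9606
  y_4 = 1.7314 - 0.02*6.9257 = 1.5929
Step 5: grad_x = 2*3*-2.9606 = -17.7635, grad_y = 2*2*1.5929 = 6.3716
  x_5 = -2.9606 - 0.02*-17.7635 = -2.6053
  y_5 = 1.5929 - 0.02*6.3716 = 1.4655
f(-2.6053, 1.4655) = 3*(-2.6053)^2 + 2*1.4655^2 = 24.6581


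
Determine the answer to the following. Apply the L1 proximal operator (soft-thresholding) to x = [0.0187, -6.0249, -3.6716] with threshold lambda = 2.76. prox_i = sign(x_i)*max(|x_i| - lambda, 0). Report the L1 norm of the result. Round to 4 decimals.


Soft-thresholding with lambda = 2.76:
prox(0.0187) = sign(0.0187)*max(|0.0187| - 2.76, 0) = 0.0
prox(-6.0249) = sign(-6.0249)*max(|-6.0249| - 2.76, 0) = -3.2649
prox(-3.6716) = sign(-3.6716)*max(|-3.6716| - 2.76, 0) = -0.9116
prox(x) = [0.0, -3.2649, -0.9116]
||prox(x)||_1 = 0.0 + 3.2649 + 0.9116 = 4.1765


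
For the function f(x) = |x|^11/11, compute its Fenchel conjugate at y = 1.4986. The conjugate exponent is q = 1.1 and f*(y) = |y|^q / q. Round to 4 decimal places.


The conjugate exponent q satisfies 1/p + 1/q = 1.
p = 11, so q = 11/(11 - 1) = 1.1
|y|^q = 1.4986^1.1 = 1.5605
f*(1.4986) = 1.5605 / 1.1 = 1.4186


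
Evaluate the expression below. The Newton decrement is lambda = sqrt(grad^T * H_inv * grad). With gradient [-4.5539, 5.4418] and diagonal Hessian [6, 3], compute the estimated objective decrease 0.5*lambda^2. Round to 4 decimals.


Step 1: H is diagonal, so H^(-1) * g = [-0.759, 1.8139].
Step 2: g^T H^(-1) g = sum_i g_i^2 / H_ii
  = (-4.5539)^2/6 + (5.4418)^2/3
  = 3.4563 + 9.8711 = 13.3274
Step 3: Objective decrease = 0.5 * g^T H^(-1) g = 6.6637


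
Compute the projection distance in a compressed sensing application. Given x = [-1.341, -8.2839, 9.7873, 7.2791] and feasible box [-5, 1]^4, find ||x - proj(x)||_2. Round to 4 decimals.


Project each component onto [-5, 1].
clip(-1.341) = -1.341, clip(-8.2839) = -5.0, clip(9.7873) = 1.0, clip(7.2791) = 1.0
Projection = [-1.341, -5.0, 1.0, 1.0]
Squared diffs: [0.0, 10.784, 77.2166, 39.4271]
Distance = sqrt(127.4277) = 11.2884


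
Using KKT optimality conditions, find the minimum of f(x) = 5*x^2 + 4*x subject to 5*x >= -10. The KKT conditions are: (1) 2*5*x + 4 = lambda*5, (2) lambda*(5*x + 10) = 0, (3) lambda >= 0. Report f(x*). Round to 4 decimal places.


Step 1: Try lambda = 0 (constraint inactive).
Stationarity: 2*5*x + 4 = 0
x* = -4/(2*5) = -0.4
Check constraint: 5*-0.4 = -2.0 >= -10 -- satisfied.
Step 2: Compute optimal value.
f(x*) = 5*(-0.4)^2 + 4*(-0.4) = -0.8


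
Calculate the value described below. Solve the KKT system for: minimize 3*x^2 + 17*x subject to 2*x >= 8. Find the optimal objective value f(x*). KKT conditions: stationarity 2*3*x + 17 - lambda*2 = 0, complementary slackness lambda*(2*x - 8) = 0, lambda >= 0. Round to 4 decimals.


Step 1: Try lambda = 0 (constraint inactive).
x_unc = -17/(2*3) = -2.8333
Check: 2*-2.8333 = -5.6666 < 8 -- violated!
Step 2: Constraint must be active: 2*x = 8
x* = 8/2 = 4.0
lambda = (2*3*4.0 + 17)/2 = 20.5
Step 3: Compute optimal value.
f(x*) = 3*4.0^2 + 17*4.0 = 116.0


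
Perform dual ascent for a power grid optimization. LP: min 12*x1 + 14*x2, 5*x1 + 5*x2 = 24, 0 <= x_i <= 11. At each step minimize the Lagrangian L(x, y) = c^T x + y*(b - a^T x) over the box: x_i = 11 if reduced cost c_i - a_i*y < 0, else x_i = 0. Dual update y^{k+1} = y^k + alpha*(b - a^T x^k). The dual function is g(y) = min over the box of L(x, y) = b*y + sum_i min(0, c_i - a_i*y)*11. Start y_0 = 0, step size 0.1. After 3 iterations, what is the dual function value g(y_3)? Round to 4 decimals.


Dual ascent for LP: min 12*x1 + 14*x2, 5*x1 + 5*x2 = 24, 0 <= x_i <= 11
Step 1: y^k = 0.0, reduced costs: (12.0, 14.0)
  x^k = (0.0, 0.0), subgradient = b - a^T x = 24.0
  y^{k+1} = 0.0 + 0.1*24.0 = 2.4
Step 2: y^k = 2.4, reduced costs: (0.0, 2.0)
  x^k = (0.0, 0.0), subgradient = b - a^T x = 24.0
  y^{k+1} = 2.4 + 0.1*24.0 = 4.8
Step 3: y^k = 4.8, reduced costs: (-12.0, -10.0)
  x^k = (11.0, 11.0), subgradient = b - a^T x = -86.0
  y^{k+1} = 4.8 + 0.1*-86.0 = -3.8
Dual objective at y_3 = -3.8: reduced costs (31.0, 33.0), box minimizer x = (0.0, 0.0)
g(y_3) = b*y + (c1 - a1*y)*x1 + (c2 - a2*y)*x2 = 24*(-3.8) + 31.0*0.0 + 33.0*0.0 = -91.2 + 0.0 + 0.0 = -91.2


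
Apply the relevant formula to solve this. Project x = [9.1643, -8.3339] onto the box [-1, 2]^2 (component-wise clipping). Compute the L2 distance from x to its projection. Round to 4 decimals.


Project each component onto [-1, 2].
clip(9.1643) = 2.0, clip(-8.3339) = -1.0
Projection = [2.0, -1.0]
Squared diffs: [51.3272, 53.7861]
Distance = sqrt(105.1133) = 10.2525


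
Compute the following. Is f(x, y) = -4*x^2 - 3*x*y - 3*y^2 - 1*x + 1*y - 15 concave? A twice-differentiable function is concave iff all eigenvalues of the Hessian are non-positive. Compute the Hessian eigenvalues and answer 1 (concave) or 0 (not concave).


The Hessian of f(x,y) = -4*x^2 - 3*x*y - 3*y^2 - 1*x + 1*y - 15 is:
H = [[-8, -3], [-3, -6]]
Trace = -8 - 6 = -14
Determinant = -8*-6 - (-3)^2 = 39
Discriminant = (-14)^2 - 4*39 = 40.0
Eigenvalues: lambda_1 = -10.1623, lambda_2 = -3.8377
The function is concave.

1


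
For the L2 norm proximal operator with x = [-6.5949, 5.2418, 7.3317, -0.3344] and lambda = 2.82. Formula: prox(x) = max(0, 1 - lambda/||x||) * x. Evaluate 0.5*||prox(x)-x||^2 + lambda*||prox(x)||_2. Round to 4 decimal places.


Step 1: Compute ||x||.
||x|| = 11.173
Step 2: Compute scaling factor.
scale = max(0, 1 - 2.82/11.173) = 0.7476
Step 3: prox(x) = [-4.9304, 3.9188, 5.4812, -0.25]
||prox(x)|| = 8.353
Step 4: Proximal objective.
0.5*||prox-x||^2 = 3.9762
lambda*||prox|| = 23.5555
Total = 27.5315


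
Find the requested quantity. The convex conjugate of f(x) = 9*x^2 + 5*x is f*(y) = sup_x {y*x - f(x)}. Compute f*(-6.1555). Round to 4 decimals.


f*(y) = sup_x {y*x - a*x^2 - b*x} = sup_x {(y-b)*x - a*x^2}
FOC: (y - b) - 2a*x = 0 => x* = (y - b)/(2a)
x* = (-6.1555 - 5)/(2*9) = -0.6198
f*(-6.1555) = (y-b)^2/(4a) = (-6.1555 - 5)^2/(4*9)
= 124.4452/36 = 3.4568


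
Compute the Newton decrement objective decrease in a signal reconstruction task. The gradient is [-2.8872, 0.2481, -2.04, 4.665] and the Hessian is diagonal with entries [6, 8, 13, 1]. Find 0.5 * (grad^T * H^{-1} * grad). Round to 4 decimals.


Step 1: H is diagonal, so H^(-1) * g = [-0.4812, 0.031, -0.1569, 4.665].
Step 2: g^T H^(-1) g = sum_i g_i^2 / H_ii
  = (-2.8872)^2/6 + (0.2481)^2/8 + (-2.04)^2/13 + (4.665)^2/1
  = 1.3893 + 0.0077 + 0.3201 + 21.7622 = 23.4794
Step 3: Objective decrease = 0.5 * g^T H^(-1) g = 11.7397


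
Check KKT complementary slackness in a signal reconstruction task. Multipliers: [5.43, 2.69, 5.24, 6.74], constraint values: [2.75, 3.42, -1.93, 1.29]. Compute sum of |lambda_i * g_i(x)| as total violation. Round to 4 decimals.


KKT complementary slackness check:
lambda_1 * g_1 = 5.43 * 2.75 = 14.9325
lambda_2 * g_2 = 2.69 * 3.42 = 9.1998
lambda_3 * g_3 = 5.24 * -1.93 = -10.1132
lambda_4 * g_4 = 6.74 * 1.29 = 8.6946
Total violation = 14.9325 + 9.1998 + 10.1132 + 8.6946 = 42.9401


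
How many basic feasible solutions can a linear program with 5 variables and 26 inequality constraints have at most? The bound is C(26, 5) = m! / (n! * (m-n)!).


Each vertex corresponds to some choice of n active constraints out of m, so the number of vertices is at most C(m, n) = m! / (n!(m-n)!).
m = 26, n = 5
Numerator: 26 * 25 * 24 * 23 * 22
Denominator: 5! = 120
C(26, 5) = 65780


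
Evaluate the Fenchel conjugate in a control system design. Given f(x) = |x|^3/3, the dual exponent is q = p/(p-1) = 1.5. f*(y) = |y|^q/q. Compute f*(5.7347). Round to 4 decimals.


The conjugate exponent q satisfies 1/p + 1/q = 1.
p = 3, so q = 3/(3 - 1) = 1.5
|y|^q = 5.7347^1.5 = 13.733
f*(5.7347) = 13.733 / 1.5 = 9.1553


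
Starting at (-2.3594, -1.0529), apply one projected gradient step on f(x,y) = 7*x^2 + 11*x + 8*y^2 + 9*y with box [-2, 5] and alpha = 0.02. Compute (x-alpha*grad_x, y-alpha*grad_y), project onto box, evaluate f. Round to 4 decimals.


Step 1: Compute gradient at (-2.3594, -1.0529).
grad_x = 2*7*-2.3594 + 11 = -22.0316
grad_y = 2*8*-1.0529 + 9 = -7.8464
Step 2: Gradient step.
x_raw = -2.3594 - 0.02*-22.0316 = -1.9188
y_raw = -1.0529 - 0.02*-7.8464 = -0.896
Step 3: Project onto [-2, 5].
x_proj = clip(-1.9188) = -1.9188
y_proj = clip(-0.896) = -0.896
Step 4: Evaluate f.
f(-1.9188, -0.896) = 3.0236


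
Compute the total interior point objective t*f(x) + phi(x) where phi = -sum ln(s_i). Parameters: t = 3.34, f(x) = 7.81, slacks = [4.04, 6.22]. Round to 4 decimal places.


Step 1: Compute log-barrier.
ln values: [1.3962, 1.8278]
phi = -(1.3962 + 1.8278) = -3.224
Step 2: Compute augmented objective.
t*f(x) = 3.34*7.81 = 26.0854
Total = 26.0854 - 3.224 = 22.8614


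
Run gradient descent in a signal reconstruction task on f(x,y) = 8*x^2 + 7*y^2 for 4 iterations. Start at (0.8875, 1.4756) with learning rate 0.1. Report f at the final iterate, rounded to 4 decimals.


Gradient descent on f(x,y) = 8*x^2 + 7*y^2.
Starting point: (0.8875, 1.4756), alpha = 0.1
Step 1: grad_x = 2*8*0.8875 = 14.2, grad_y = 2*7*1.4756 = 20.6584
  x_1 = 0.8875 - 0.1*14.2 = -0.5325
  y_1 = 1.4756 - 0.1*20.6584 = -0.5902
Step 2: grad_x = 2*8*-0.5325 = -8.52, grad_y = 2*7*-0.5902 = -8.2634
  x_2 = -0.5325 - 0.1*-8.52 = 0.3195
  y_2 = -0.5902 - 0.1*-8.2634 = 0.2361
Step 3: grad_x = 2*8*0.3195 = 5.112, grad_y = 2*7*0.2361 = 3.3053
  x_3 = 0.3195 - 0.1*5.112 = -0.1917
  y_3 = 0.2361 - 0.1*3.3053 = -0.0944
Step 4: grad_x = 2*8*-0.1917 = -3.0672, grad_y = 2*7*-0.0944 = -1.3221
  x_4 = -0.1917 - 0.1*-3.0672 = 0.115
  y_4 = -0.0944 - 0.1*-1.3221 = 0.0378
f(0.115, 0.0378) = 8*0.115^2 + 7*0.0378^2 = 0.1158


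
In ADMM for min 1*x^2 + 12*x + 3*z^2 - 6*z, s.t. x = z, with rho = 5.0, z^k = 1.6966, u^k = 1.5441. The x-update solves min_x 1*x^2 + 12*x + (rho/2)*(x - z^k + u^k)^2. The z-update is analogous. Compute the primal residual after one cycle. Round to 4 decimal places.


ADMM iteration with rho = 5.0, z^k = 1.6966, u^k = 1.5441
Step 1: x-update.
Minimize 1*x^2 + 12*x + (5.0/2)*(x - 1.6966 + 1.5441)^2
FOC: (2*1 + 5.0)*x = -12 + 5.0*(1.6966 - 1.5441)
x^{k+1} = -1.6054
Step 2: z-update.
Minimize 3*z^2 - 6*z + (5.0/2)*(-1.6054 - z + 1.5441)^2
FOC: (2*3 + 5.0)*z = 6 + 5.0*(-1.6054 + 1.5441)
z^{k+1} = 0.5176
Step 3: u-update.
u^{k+1} = 1.5441 - 1.6054 - 0.5176 = -0.5789
Step 4: Primal residual = |-1.6054 - 0.5176| = 2.123


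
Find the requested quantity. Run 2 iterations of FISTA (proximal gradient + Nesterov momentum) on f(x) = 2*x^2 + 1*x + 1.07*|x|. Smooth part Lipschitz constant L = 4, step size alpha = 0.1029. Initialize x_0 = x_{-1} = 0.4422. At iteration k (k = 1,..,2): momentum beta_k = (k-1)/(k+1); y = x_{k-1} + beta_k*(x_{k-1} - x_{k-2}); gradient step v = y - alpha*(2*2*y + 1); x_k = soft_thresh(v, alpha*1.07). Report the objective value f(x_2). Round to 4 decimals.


FISTA on f(x) = 2*x^2 + 1*x + 1.07*|x|
L = 4, alpha = 0.1029
Iteration 1: beta = 0.0, y = 0.4422 + 0.0*(0.4422 - 0.4422) = 0.4422
  grad(y) = 2.7688, v = y - alpha*grad = 0.1573
  prox(v) = soft_thresh(0.1573, 0.1101) = 0.0472
Iteration 2: beta = 0.3333, y = 0.0472 + 0.3333*(0.0472 - 0.4422) = -0.0845
  grad(y) = 0.6621, v = y - alpha*grad = -0.1526
  prox(v) = soft_thresh(-0.1526, 0.1101) = -0.0425
f(x_2) = 2*(-0.0425)^2 + 1*(-0.0425) + 1.07*|-0.0425| = 0.0066


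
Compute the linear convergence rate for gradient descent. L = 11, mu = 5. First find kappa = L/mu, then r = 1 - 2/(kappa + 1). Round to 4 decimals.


Step 1: Compute the condition number.
kappa = L/mu = 11/5 = 2.2
Step 2: Compute the convergence rate.
r = 1 - 2/(kappa + 1) = 1 - 2*mu/(L + mu) = (L - mu)/(L + mu) = 6/16 = 0.375


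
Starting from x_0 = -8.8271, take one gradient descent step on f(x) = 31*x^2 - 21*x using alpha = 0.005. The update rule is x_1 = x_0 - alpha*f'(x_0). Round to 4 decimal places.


We compute the gradient at x_0 and apply the update.
f'(x) = 62*x - 21
f'(-8.8271) = 62*-8.8271 - 21 = -568.2802
x_1 = -8.8271 - 0.005*-568.2802 = -5.9857


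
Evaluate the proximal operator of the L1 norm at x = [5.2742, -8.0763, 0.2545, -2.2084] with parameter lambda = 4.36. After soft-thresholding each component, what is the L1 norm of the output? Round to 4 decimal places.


Soft-thresholding with lambda = 4.36:
prox(5.2742) = sign(5.2742)*max(|5.2742| - 4.36, 0) = 0.9142
prox(-8.0763) = sign(-8.0763)*max(|-8.0763| - 4.36, 0) = -3.7163
prox(0.2545) = sign(0.2545)*max(|0.2545| - 4.36, 0) = 0.0
prox(-2.2084) = sign(-2.2084)*max(|-2.2084| - 4.36, 0) = 0.0
prox(x) = [0.9142, -3.7163, 0.0, 0.0]
||prox(x)||_1 = 0.9142 + 3.7163 + 0.0 + 0.0 = 4.6305


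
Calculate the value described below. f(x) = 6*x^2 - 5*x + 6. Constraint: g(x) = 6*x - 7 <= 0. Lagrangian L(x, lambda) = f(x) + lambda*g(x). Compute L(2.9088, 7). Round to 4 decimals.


Step 1: Evaluate f(x).
f(2.9088) = 6*2.9088^2 - 5*2.9088 + 6 = 42.2227
Step 2: Evaluate g(x).
g(2.9088) = 6*2.9088 - 7 = 10.4528
Step 3: Compute Lagrangian.
L = 42.2227 + 7*10.4528 = 115.3923


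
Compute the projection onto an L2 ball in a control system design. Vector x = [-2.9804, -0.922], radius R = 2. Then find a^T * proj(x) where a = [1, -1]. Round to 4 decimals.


Step 1: Compute ||x|| (intermediates to 6 decimals).
||x|| = sqrt((-2.9804)^2 + (-0.922)^2) = 3.119755
Step 2: Project.
Since ||x|| > R, scale = R/||x|| = 2/3.119755 = 0.641076, proj(x) = scale * x
proj(x) = [-1.910663, -0.591072]
Step 3: Dot product.
a^T * proj(x) = 1*(-1.910663) - 1*(-0.591072) = -1.3196


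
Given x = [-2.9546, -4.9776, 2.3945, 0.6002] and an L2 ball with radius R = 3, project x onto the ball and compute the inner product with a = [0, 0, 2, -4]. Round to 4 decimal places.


Step 1: Compute ||x|| (intermediates to 6 decimals).
||x|| = sqrt((-2.9546)^2 + (-4.9776)^2 + 2.3945^2 + 0.6002^2) = 6.292856
Step 2: Project.
Since ||x|| > R, scale = R/||x|| = 3/6.292856 = 0.476731, proj(x) = scale * x
proj(x) = [-1.408549, -2.372976, 1.141532, 0.286134]
Step 3: Dot product.
a^T * proj(x) = 0*(-1.408549) + 0*(-2.372976) + 2*1.141532 - 4*0.286134 = 1.1385


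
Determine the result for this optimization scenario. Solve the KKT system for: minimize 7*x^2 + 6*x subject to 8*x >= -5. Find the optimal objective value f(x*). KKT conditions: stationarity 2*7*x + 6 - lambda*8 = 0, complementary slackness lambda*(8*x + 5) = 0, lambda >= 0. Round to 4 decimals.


Step 1: Try lambda = 0 (constraint inactive).
Stationarity: 2*7*x + 6 = 0
x* = -6/(2*7) = -3/7 = -0.4286 (rounded; the exact value -3/7 is used below)
Check constraint: 8*-0.4286 = -3.4288 >= -5 -- satisfied.
Step 2: Compute optimal value.
f(x*) = 7*(-3/7)^2 + 6*(-3/7) = -1.2857


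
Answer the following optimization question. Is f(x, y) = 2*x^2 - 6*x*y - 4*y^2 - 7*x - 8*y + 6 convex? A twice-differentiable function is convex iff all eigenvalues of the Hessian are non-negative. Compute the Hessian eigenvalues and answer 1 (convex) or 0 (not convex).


The Hessian of f(x,y) = 2*x^2 - 6*x*y - 4*y^2 - 7*x - 8*y + 6 is:
H = [[4, -6], [-6, -8]]
Trace = 4 - 8 = -4
Determinant = 4*-8 - (-6)^2 = -68
Discriminant = (-4)^2 - 4*-68 = 288.0
Eigenvalues: lambda_1 = -10.4853, lambda_2 = 6.4853
The function is not convex.

0


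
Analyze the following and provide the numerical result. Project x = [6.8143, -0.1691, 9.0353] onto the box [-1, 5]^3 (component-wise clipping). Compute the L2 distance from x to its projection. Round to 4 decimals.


Project each component onto [-1, 5].
clip(6.8143) = 5.0, clip(-0.1691) = -0.1691, clip(9.0353) = 5.0
Projection = [5.0, -0.1691, 5.0]
Squared diffs: [3.2917, 0.0, 16.2836]
Distance = sqrt(19.5753) = 4.4244


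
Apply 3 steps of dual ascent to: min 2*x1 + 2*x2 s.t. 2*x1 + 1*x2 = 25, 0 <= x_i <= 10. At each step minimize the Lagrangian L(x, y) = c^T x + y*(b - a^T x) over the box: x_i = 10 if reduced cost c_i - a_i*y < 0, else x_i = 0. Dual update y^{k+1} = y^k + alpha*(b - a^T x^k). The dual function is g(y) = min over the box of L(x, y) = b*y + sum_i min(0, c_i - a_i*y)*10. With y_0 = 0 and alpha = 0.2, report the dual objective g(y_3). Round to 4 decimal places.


Dual ascent for LP: min 2*x1 + 2*x2, 2*x1 + 1*x2 = 25, 0 <= x_i <= 10
Step 1: y^k = 0.0, reduced costs: (2.0, 2.0)
  x^k = (0.0, 0.0), subgradient = b - a^T x = 25.0
  y^{k+1} = 0.0 + 0.2*25.0 = 5.0
Step 2: y^k = 5.0, reduced costs: (-8.0, -3.0)
  x^k = (10.0, 10.0), subgradient = b - a^T x = -5.0
  y^{k+1} = 5.0 + 0.2*-5.0 = 4.0
Step 3: y^k = 4.0, reduced costs: (-6.0, -2.0)
  x^k = (10.0, 10.0), subgradient = b - a^T x = -5.0
  y^{k+1} = 4.0 + 0.2*-5.0 = 3.0
Dual objective at y_3 = 3.0: reduced costs (-4.0, -1.0), box minimizer x = (10.0, 10.0)
g(y_3) = b*y + (c1 - a1*y)*x1 + (c2 - a2*y)*x2 = 25*3.0 + (-4.0)*10.0 + (-1.0)*10.0 = 75.0 - 40.0 - 10.0 = 25.0


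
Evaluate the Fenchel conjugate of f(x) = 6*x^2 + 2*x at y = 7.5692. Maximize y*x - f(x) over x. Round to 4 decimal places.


f*(y) = sup_x {y*x - a*x^2 - b*x} = sup_x {(y-b)*x - a*x^2}
FOC: (y - b) - 2a*x = 0 => x* = (y - b)/(2a)
x* = (7.5692 - 2)/(2*6) = 0.4641
f*(7.5692) = (y-b)^2/(4a) = (7.5692 - 2)^2/(4*6)
= 31.016/24 = 1.2923


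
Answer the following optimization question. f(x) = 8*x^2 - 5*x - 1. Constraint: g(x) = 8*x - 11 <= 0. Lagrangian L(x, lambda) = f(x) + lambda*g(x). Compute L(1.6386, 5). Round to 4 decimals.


Step 1: Evaluate f(x).
f(1.6386) = 8*1.6386^2 - 5*1.6386 - 1 = 12.2871
Step 2: Evaluate g(x).
g(1.6386) = 8*1.6386 - 11 = 2.1088
Step 3: Compute Lagrangian.
L = 12.2871 + 5*2.1088 = 22.8311


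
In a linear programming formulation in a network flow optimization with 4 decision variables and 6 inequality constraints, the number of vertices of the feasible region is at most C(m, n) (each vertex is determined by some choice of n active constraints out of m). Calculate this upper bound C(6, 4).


Each vertex corresponds to some choice of n active constraints out of m, so the number of vertices is at most C(m, n) = m! / (n!(m-n)!).
m = 6, n = 4
Numerator: 6 * 5 * 4 * 3
Denominator: 4! = 24
C(6, 4) = 15


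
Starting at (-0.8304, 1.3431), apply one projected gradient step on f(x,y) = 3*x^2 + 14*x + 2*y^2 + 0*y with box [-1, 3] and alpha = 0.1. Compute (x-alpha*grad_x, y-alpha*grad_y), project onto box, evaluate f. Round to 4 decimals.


Step 1: Compute gradient at (-0.8304, 1.3431).
grad_x = 2*3*-0.8304 + 14 = 9.0176
grad_y = 2*2*1.3431 + 0 = 5.3724
Step 2: Gradient step.
x_raw = -0.8304 - 0.1*9.0176 = -1.7322
y_raw = 1.3431 - 0.1*5.3724 = 0.8059
Step 3: Project onto [-1, 3].
x_proj = clip(-1.7322) = -1.0
y_proj = clip(0.8059) = 0.8059
Step 4: Evaluate f.
f(-1.0, 0.8059) = -9.7012


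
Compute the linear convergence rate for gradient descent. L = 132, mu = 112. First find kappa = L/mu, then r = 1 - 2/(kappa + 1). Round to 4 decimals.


Step 1: Compute the condition number.
kappa = L/mu = 132/112 = 1.1786
Step 2: Compute the convergence rate.
r = 1 - 2/(kappa + 1) = 1 - 2*mu/(L + mu) = (L - mu)/(L + mu) = 20/244 = 0.082


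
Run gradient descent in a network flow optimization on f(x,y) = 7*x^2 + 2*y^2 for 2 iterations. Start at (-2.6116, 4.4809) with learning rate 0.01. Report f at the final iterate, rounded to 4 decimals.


Gradient descent on f(x,y) = 7*x^2 + 2*y^2.
Starting point: (-2.6116, 4.4809), alpha = 0.01
Step 1: grad_x = 2*7*-2.6116 = -36.5624, grad_y = 2*2*4.4809 = 17.9236
  x_1 = -2.6116 - 0.01*-36.5624 = -2.246
  y_1 = 4.4809 - 0.01*17.9236 = 4.3017
Step 2: grad_x = 2*7*-2.246 = -31.4437, grad_y = 2*2*4.3017 = 17.2067
  x_2 = -2.246 - 0.01*-31.4437 = -1.9315
  y_2 = 4.3017 - 0.01*17.2067 = 4.1296
f(-1.9315, 4.1296) = 7*(-1.9315)^2 + 2*4.1296^2 = 60.2231


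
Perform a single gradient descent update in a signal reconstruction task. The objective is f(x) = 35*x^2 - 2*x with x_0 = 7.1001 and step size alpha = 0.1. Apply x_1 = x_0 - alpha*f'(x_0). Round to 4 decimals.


We compute the gradient at x_0 and apply the update.
f'(x) = 70*x - 2
f'(7.1001) = 70*7.1001 - 2 = 495.007
x_1 = 7.1001 - 0.1*495.007 = -42.4006


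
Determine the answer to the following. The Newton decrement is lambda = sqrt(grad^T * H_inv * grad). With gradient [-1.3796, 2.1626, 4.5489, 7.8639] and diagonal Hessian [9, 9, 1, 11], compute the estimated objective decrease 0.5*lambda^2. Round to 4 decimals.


Step 1: H is diagonal, so H^(-1) * g = [-0.1533, 0.2403, 4.5489, 0.7149].
Step 2: g^T H^(-1) g = sum_i g_i^2 / H_ii
  = (-1.3796)^2/9 + (2.1626)^2/9 + (4.5489)^2/1 + (7.8639)^2/11
  = 0.2115 + 0.5196 + 20.6925 + 5.6219 = 27.0455
Step 3: Objective decrease = 0.5 * g^T H^(-1) g = 13.5228


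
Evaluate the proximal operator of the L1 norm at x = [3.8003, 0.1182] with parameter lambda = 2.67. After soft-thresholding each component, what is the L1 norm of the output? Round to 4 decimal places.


Soft-thresholding with lambda = 2.67:
prox(3.8003) = sign(3.8003)*max(|3.8003| - 2.67, 0) = 1.1303
prox(0.1182) = sign(0.1182)*max(|0.1182| - 2.67, 0) = 0.0
prox(x) = [1.1303, 0.0]
||prox(x)||_1 = 1.1303 + 0.0 = 1.1303


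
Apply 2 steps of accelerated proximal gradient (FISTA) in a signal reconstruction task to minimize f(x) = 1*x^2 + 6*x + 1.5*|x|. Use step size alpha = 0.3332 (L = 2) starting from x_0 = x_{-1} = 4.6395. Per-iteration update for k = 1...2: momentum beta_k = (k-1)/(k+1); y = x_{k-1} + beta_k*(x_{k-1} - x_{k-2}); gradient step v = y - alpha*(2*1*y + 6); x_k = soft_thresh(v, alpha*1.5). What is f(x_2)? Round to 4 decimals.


FISTA on f(x) = 1*x^2 + 6*x + 1.5*|x|
L = 2, alpha = 0.3332
Iteration 1: beta = 0.0, y = 4.6395 + 0.0*(4.6395 - 4.6395) = 4.6395
  grad(y) = 15.279, v = y - alpha*grad = -0.4515
  prox(v) = soft_thresh(-0.4515, 0.4998) = 0.0
Iteration 2: beta = 0.3333, y = 0.0 + 0.3333*(0.0 - 4.6395) = -1.5465
  grad(y) = 2.907, v = y - alpha*grad = -2.5151
  prox(v) = soft_thresh(-2.5151, 0.4998) = -2.0153
f(x_2) = 1*(-2.0153)^2 + 6*(-2.0153) + 1.5*|-2.0153| = -5.0074


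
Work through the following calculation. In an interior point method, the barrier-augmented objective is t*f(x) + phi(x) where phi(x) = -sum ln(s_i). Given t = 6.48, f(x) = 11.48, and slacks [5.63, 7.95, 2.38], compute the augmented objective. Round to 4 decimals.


Step 1: Compute log-barrier.
ln values: [1.7281, 2.0732, 0.8671]
phi = -(1.7281 + 2.0732 + 0.8671) = -4.6684
Step 2: Compute augmented objective.
t*f(x) = 6.48*11.48 = 74.3904
Total = 74.3904 - 4.6684 = 69.722


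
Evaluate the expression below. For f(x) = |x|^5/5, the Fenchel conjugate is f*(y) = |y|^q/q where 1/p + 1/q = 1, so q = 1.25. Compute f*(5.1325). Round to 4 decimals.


The conjugate exponent q satisfies 1/p + 1/q = 1.
p = 5, so q = 5/(5 - 1) = 1.25
|y|^q = 5.1325^1.25 = 7.7252
f*(5.1325) = 7.7252 / 1.25 = 6.1802


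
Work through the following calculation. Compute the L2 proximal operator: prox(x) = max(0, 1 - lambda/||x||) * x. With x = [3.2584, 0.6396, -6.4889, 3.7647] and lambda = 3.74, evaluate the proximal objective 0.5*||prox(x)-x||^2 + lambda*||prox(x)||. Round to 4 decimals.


Step 1: Compute ||x||.
||x|| = 8.204
Step 2: Compute scaling factor.
scale = max(0, 1 - 3.74/8.204) = 0.5441
Step 3: prox(x) = [1.773, 0.348, -3.5308, 2.0485]
||prox(x)|| = 4.464
Step 4: Proximal objective.
0.5*||prox-x||^2 = 6.9938
lambda*||prox|| = 16.6954
Total = 23.689


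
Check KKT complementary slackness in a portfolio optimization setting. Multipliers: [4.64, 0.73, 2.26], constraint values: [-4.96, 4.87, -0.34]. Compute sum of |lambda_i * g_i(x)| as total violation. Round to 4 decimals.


KKT complementary slackness check:
lambda_1 * g_1 = 4.64 * -4.96 = -23.0144
lambda_2 * g_2 = 0.73 * 4.87 = 3.5551
lambda_3 * g_3 = 2.26 * -0.34 = -0.7684
Total violation = 23.0144 + 3.5551 + 0.7684 = 27.3379


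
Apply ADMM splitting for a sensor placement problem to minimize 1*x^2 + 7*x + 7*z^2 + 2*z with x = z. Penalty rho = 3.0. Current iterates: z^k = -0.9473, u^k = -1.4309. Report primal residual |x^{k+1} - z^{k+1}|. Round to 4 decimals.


ADMM iteration with rho = 3.0, z^k = -0.9473, u^k = -1.4309
Step 1: x-update.
Minimize 1*x^2 + 7*x + (3.0/2)*(x + 0.9473 - 1.4309)^2
FOC: (2*1 + 3.0)*x = -7 + 3.0*(-0.9473 + 1.4309)
x^{k+1} = -1.1098
Step 2: z-update.
Minimize 7*z^2 + 2*z + (3.0/2)*(-1.1098 - z - 1.4309)^2
FOC: (2*7 + 3.0)*z = -2 + 3.0*(-1.1098 - 1.4309)
z^{k+1} = -0.566
Step 3: u-update.
u^{k+1} = -1.4309 - 1.1098 + 0.566 = -1.9747
Step 4: Primal residual = |-1.1098 + 0.566| = 0.5438


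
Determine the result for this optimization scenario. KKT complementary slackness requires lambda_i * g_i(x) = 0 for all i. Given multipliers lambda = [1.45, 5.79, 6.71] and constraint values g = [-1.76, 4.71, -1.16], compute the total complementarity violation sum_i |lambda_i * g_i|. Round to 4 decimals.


KKT complementary slackness check:
lambda_1 * g_1 = 1.45 * -1.76 = -2.552
lambda_2 * g_2 = 5.79 * 4.71 = 27.2709
lambda_3 * g_3 = 6.71 * -1.16 = -7.7836
Total violation = 2.552 + 27.2709 + 7.7836 = 37.6065


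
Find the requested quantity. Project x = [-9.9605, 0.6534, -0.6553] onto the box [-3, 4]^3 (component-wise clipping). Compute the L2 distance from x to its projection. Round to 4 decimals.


Project each component onto [-3, 4].
clip(-9.9605) = -3.0, clip(0.6534) = 0.6534, clip(-0.6553) = -0.6553
Projection = [-3.0, 0.6534, -0.6553]
Squared diffs: [48.4486, 0.0, 0.0]
Distance = sqrt(48.4486) = 6.9605


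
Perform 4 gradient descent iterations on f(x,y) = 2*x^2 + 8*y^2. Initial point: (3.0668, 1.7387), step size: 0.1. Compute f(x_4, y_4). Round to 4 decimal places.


Gradient descent on f(x,y) = 2*x^2 + 8*y^2.
Starting point: (3.0668, 1.7387), alpha = 0.1
Step 1: grad_x = 2*2*3.0668 = 12.2672, grad_y = 2*8*1.7387 = 27.8192
  x_1 = 3.0668 - 0.1*12.2672 = 1.8401
  y_1 = 1.7387 - 0.1*27.8192 = -1.0432
Step 2: grad_x = 2*2*1.8401 = 7.3603, grad_y = 2*8*-1.0432 = -16.6915
  x_2 = 1.8401 - 0.1*7.3603 = 1.104
  y_2 = -1.0432 - 0.1*-16.6915 = 0.6259
Step 3: grad_x = 2*2*1.104 = 4.4162, grad_y = 2*8*0.6259 = 10.0149
  x_3 = 1.104 - 0.1*4.4162 = 0.6624
  y_3 = 0.6259 - 0.1*10.0149 = -0.3756
Step 4: grad_x = 2*2*0.6624 = 2.6497, grad_y = 2*8*-0.3756 = -6.0089
  x_4 = 0.6624 - 0.1*2.6497 = 0.3975
  y_4 = -0.3756 - 0.1*-6.0089 = 0.2253
f(0.3975, 0.2253) = 2*0.3975^2 + 8*0.2253^2 = 0.7222


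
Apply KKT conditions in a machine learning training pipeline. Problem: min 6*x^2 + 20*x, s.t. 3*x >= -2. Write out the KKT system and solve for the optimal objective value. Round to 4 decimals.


Step 1: Try lambda = 0 (constraint inactive).
x_unc = -20/(2*6) = -1.6667
Check: 3*-1.6667 = -5.0001 < -2 -- violated!
Step 2: Constraint must be active: 3*x = -2
x* = -2/3 = -0.6667 (rounded; the exact value -2/3 is used below)
lambda = (2*6*(-2/3) + 20)/3 = 4.0
Step 3: Compute optimal value.
f(x*) = 6*(-2/3)^2 + 20*(-2/3) = -10.6667


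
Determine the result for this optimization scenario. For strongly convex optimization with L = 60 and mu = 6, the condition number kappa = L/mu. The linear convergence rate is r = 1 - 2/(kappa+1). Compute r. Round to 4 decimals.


Step 1: Compute the condition number.
kappa = L/mu = 60/6 = 10.0
Step 2: Compute the convergence rate.
r = 1 - 2/(kappa + 1) = 1 - 2*mu/(L + mu) = (L - mu)/(L + mu) = 54/66 = 0.8182


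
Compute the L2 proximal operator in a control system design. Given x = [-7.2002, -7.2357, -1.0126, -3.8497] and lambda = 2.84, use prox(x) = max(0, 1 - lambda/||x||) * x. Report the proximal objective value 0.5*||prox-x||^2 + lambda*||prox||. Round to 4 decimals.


Step 1: Compute ||x||.
||x|| = 10.9564
Step 2: Compute scaling factor.
scale = max(0, 1 - 2.84/10.9564) = 0.7408
Step 3: prox(x) = [-5.3339, -5.3601, -0.7501, -2.8518]
||prox(x)|| = 8.1164
Step 4: Proximal objective.
0.5*||prox-x||^2 = 4.0328
lambda*||prox|| = 23.0506
Total = 27.0835


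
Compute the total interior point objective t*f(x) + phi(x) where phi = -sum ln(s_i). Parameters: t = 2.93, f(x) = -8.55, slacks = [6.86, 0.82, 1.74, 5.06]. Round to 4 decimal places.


Step 1: Compute log-barrier.
ln values: [1.9257, -0.1985, 0.5539, 1.6214]
phi = -(1.9257 - 0.1985 + 0.5539 + 1.6214) = -3.9025
Step 2: Compute augmented objective.
t*f(x) = 2.93*-8.55 = -25.0515
Total = -25.0515 - 3.9025 = -28.954


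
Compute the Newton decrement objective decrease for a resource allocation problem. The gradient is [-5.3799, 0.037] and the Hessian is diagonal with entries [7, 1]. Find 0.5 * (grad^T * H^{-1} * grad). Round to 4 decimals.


Step 1: H is diagonal, so H^(-1) * g = [-0.7686, 0.037].
Step 2: g^T H^(-1) g = sum_i g_i^2 / H_ii
  = (-5.3799)^2/7 + (0.037)^2/1
  = 4.1348 + 0.0014 = 4.1361
Step 3: Objective decrease = 0.5 * g^T H^(-1) g = 2.0681


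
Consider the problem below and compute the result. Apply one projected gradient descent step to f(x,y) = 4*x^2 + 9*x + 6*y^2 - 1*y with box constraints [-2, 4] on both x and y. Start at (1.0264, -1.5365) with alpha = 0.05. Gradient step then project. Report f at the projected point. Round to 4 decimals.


Step 1: Compute gradient at (1.0264, -1.5365).
grad_x = 2*4*1.0264 + 9 = 17.2112
grad_y = 2*6*-1.5365 - 1 = -19.438
Step 2: Gradient step.
x_raw = 1.0264 - 0.05*17.2112 = 0.1658
y_raw = -1.5365 - 0.05*-19.438 = -0.5646
Step 3: Project onto [-2, 4].
x_proj = clip(0.1658) = 0.1658
y_proj = clip(-0.5646) = -0.5646
Step 4: Evaluate f.
f(0.1658, -0.5646) = 4.0798


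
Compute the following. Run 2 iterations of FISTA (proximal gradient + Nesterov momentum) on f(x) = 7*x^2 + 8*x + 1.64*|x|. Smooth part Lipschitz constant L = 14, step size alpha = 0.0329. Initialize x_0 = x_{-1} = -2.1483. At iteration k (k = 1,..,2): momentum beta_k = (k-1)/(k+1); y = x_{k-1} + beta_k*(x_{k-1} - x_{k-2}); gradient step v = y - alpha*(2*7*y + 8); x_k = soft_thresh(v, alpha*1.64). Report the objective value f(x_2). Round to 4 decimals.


FISTA on f(x) = 7*x^2 + 8*x + 1.64*|x|
L = 14, alpha = 0.0329
Iteration 1: beta = 0.0, y = -2.1483 + 0.0*(-2.1483 + 2.1483) = -2.1483
  grad(y) = -22.0762, v = y - alpha*grad = -1.422
  prox(v) = soft_thresh(-1.422, 0.054) = -1.368
Iteration 2: beta = 0.3333, y = -1.368 + 0.3333*(-1.368 + 2.1483) = -1.1079
  grad(y) = -7.5113, v = y - alpha*grad = -0.8608
  prox(v) = soft_thresh(-0.8608, 0.054) = -0.8069
f(x_2) = 7*(-0.8069)^2 + 8*(-0.8069) + 1.64*|-0.8069| = -0.5744


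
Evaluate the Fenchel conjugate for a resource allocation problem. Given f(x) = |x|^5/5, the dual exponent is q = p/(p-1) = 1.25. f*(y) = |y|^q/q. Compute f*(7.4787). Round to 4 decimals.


The conjugate exponent q satisfies 1/p + 1/q = 1.
p = 5, so q = 5/(5 - 1) = 1.25
|y|^q = 7.4787^1.25 = 12.3675
f*(7.4787) = 12.3675 / 1.25 = 9.894


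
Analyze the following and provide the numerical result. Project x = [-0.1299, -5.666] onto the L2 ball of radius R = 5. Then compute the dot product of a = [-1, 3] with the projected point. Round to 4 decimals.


Step 1: Compute ||x|| (intermediates to 6 decimals).
||x|| = sqrt((-0.1299)^2 + (-5.666)^2) = 5.667489
Step 2: Project.
Since ||x|| > R, scale = R/||x|| = 5/5.667489 = 0.882225, proj(x) = scale * x
proj(x) = [-0.114601, -4.998687]
Step 3: Dot product.
a^T * proj(x) = -1*(-0.114601) + 3*(-4.998687) = -14.8815


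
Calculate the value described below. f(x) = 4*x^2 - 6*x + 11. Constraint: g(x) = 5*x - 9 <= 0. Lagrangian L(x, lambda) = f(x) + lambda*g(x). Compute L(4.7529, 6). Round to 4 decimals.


Step 1: Evaluate f(x).
f(4.7529) = 4*4.7529^2 - 6*4.7529 + 11 = 72.8428
Step 2: Evaluate g(x).
g(4.7529) = 5*4.7529 - 9 = 14.7645
Step 3: Compute Lagrangian.
L = 72.8428 + 6*14.7645 = 161.4298


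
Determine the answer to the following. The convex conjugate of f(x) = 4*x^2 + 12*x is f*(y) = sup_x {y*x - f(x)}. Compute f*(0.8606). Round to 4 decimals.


f*(y) = sup_x {y*x - a*x^2 - b*x} = sup_x {(y-b)*x - a*x^2}
FOC: (y - b) - 2a*x = 0 => x* = (y - b)/(2a)
x* = (0.8606 - 12)/(2*4) = -1.3924
f*(0.8606) = (y-b)^2/(4a) = (0.8606 - 12)^2/(4*4)
= 124.0862/16 = 7.7554


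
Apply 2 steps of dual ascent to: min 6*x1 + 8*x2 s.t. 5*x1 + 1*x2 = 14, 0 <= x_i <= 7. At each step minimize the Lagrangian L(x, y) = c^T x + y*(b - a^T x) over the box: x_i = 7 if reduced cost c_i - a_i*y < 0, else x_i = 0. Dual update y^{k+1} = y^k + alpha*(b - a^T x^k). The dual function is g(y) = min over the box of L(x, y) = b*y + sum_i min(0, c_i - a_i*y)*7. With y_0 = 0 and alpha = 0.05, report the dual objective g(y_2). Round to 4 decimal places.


Dual ascent for LP: min 6*x1 + 8*x2, 5*x1 + 1*x2 = 14, 0 <= x_i <= 7
Step 1: y^k = 0.0, reduced costs: (6.0, 8.0)
  x^k = (0.0, 0.0), subgradient = b - a^T x = 14.0
  y^{k+1} = 0.0 + 0.05*14.0 = 0.7
Step 2: y^k = 0.7, reduced costs: (2.5, 7.3)
  x^k = (0.0, 0.0), subgradient = b - a^T x = 14.0
  y^{k+1} = 0.7 + 0.05*14.0 = 1.4
Dual objective at y_2 = 1.4: reduced costs (-1.0, 6.6), box minimizer x = (7.0, 0.0)
g(y_2) = b*y + (c1 - a1*y)*x1 + (c2 - a2*y)*x2 = 14*1.4 + (-1.0)*7.0 + 6.6*0.0 = 19.6 - 7.0 + 0.0 = 12.6


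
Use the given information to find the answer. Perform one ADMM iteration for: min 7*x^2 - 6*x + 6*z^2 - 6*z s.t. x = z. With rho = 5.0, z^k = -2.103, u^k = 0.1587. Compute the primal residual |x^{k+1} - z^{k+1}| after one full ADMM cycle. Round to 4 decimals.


ADMM iteration with rho = 5.0, z^k = -2.103, u^k = 0.1587
Step 1: x-update.
Minimize 7*x^2 - 6*x + (5.0/2)*(x + 2.103 + 0.1587)^2
FOC: (2*7 + 5.0)*x = 6 + 5.0*(-2.103 - 0.1587)
x^{k+1} = -0.2794
Step 2: z-update.
Minimize 6*z^2 - 6*z + (5.0/2)*(-0.2794 - z + 0.1587)^2
FOC: (2*6 + 5.0)*z = 6 + 5.0*(-0.2794 + 0.1587)
z^{k+1} = 0.3174
Step 3: u-update.
u^{k+1} = 0.1587 - 0.2794 - 0.3174 = -0.4381
Step 4: Primal residual = |-0.2794 - 0.3174| = 0.5968


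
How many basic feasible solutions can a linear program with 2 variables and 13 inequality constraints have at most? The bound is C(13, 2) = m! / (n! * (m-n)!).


Each vertex corresponds to some choice of n active constraints out of m, so the number of vertices is at most C(m, n) = m! / (n!(m-n)!).
m = 13, n = 2
Numerator: 13 * 12
Denominator: 2! = 2
C(13, 2) = 78


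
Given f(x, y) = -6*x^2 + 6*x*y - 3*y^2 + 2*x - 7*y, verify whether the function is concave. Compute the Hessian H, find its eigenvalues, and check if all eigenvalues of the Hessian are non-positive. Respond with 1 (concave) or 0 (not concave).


The Hessian of f(x,y) = -6*x^2 + 6*x*y - 3*y^2 + 2*x - 7*y is:
H = [[-12, 6], [6, -6]]
Trace = -12 - 6 = -18
Determinant = -12*-6 - (6)^2 = 36
Discriminant = (-18)^2 - 4*36 = 180.0
Eigenvalues: lambda_1 = -15.7082, lambda_2 = -2.2918
The function is concave.

1


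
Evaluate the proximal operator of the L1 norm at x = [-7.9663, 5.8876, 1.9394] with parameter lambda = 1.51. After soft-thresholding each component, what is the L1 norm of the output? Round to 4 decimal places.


Soft-thresholding with lambda = 1.51:
prox(-7.9663) = sign(-7.9663)*max(|-7.9663| - 1.51, 0) = -6.4563
prox(5.8876) = sign(5.8876)*max(|5.8876| - 1.51, 0) = 4.3776
prox(1.9394) = sign(1.9394)*max(|1.9394| - 1.51, 0) = 0.4294
prox(x) = [-6.4563, 4.3776, 0.4294]
||prox(x)||_1 = 6.4563 + 4.3776 + 0.4294 = 11.2633


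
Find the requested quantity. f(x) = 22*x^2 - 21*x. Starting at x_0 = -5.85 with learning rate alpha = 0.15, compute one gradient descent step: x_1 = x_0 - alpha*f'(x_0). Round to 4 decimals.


We compute the gradient at x_0 and apply the update.
f'(x) = 44*x - 21
f'(-5.85) = 44*-5.85 - 21 = -278.4
x_1 = -5.85 - 0.15*-278.4 = 35.91


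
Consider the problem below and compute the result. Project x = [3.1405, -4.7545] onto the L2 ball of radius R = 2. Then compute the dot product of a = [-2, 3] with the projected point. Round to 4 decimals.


Step 1: Compute ||x|| (intermediates to 6 decimals).
||x|| = sqrt(3.1405^2 + (-4.7545)^2) = 5.698071
Step 2: Project.
Since ||x|| > R, scale = R/||x|| = 2/5.698071 = 0.350996, proj(x) = scale * x
proj(x) = [1.102303, -1.66881]
Step 3: Dot product.
a^T * proj(x) = -2*1.102303 + 3*(-1.66881) = -7.211
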